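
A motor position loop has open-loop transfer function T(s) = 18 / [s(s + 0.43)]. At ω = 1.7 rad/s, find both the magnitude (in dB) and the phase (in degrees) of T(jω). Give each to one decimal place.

|T| = 15.6 dB, ∠T = -165.8°

|j1.7 + 0.43| = √(1.7² + 0.43²) = 1.754
|j1.7| = 1.7
|T(j1.7)| = 18 / (1.754 × 1.7) = 6.0382
20 log₁₀(6.0382) = 15.62 dB
∠(j1.7 + 0.43) = arctan(1.7/0.43) = 75.81°
∠(j1.7) = 90.00°
∠T(j1.7) = − (75.81° + 90.00°) = -165.81°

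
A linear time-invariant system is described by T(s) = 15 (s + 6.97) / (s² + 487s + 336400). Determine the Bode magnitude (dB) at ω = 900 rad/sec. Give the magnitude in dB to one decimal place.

|j900 + 6.97| = √(900² + 6.97²) = 900
|(j900)² + 487(j900) + 336400| = |-4.736e+05 + j4.383e+05| = 6.453e+05
|T(j900)| = 15 × 900 / 6.453e+05 = 0.020921
20 log₁₀(0.020921) = -33.59 dB

-33.6 dB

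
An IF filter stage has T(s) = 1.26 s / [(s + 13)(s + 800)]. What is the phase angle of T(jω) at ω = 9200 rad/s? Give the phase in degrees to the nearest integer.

-85°

∠(j9200) = 90.00°
∠(j9200 + 13) = arctan(9200/13) = 89.92°
∠(j9200 + 800) = arctan(9200/800) = 85.03°
∠T(j9200) = 90.00° − (89.92° + 85.03°) = -84.95°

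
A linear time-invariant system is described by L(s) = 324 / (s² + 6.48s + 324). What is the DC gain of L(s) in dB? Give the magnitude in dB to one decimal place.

0.0 dB

L(0) = 324 / 324 = 1
20 log₁₀(1) = 0.00 dB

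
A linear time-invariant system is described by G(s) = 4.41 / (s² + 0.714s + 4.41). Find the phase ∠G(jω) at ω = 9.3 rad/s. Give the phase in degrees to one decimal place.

∠[(j9.3)² + 0.714(j9.3) + 4.41] = ∠[-82.08 + j6.6402] = 175.37°
∠G(j9.3) = −175.37° = -175.37°

-175.4 deg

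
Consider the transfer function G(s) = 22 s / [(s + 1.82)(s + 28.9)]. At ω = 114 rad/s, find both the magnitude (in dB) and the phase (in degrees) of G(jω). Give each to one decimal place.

|j114| = 114
|j114 + 1.82| = √(114² + 1.82²) = 114
|j114 + 28.9| = √(114² + 28.9²) = 117.6
|G(j114)| = 22 × 114 / (114 × 117.6) = 0.18704
20 log₁₀(0.18704) = -14.56 dB
∠(j114) = 90.00°
∠(j114 + 1.82) = arctan(114/1.82) = 89.09°
∠(j114 + 28.9) = arctan(114/28.9) = 75.77°
∠G(j114) = 90.00° − (89.09° + 75.77°) = -74.86°

|G| = -14.6 dB, ∠G = -74.9°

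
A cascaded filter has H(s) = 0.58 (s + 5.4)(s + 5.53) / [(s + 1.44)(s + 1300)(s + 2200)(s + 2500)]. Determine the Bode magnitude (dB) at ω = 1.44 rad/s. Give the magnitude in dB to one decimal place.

-177.9 dB

|j1.44 + 5.4| = √(1.44² + 5.4²) = 5.589
|j1.44 + 5.53| = √(1.44² + 5.53²) = 5.714
|j1.44 + 1.44| = √(1.44² + 1.44²) = 2.036
|j1.44 + 1300| = √(1.44² + 1300²) = 1300
|j1.44 + 2200| = √(1.44² + 2200²) = 2200
|j1.44 + 2500| = √(1.44² + 2500²) = 2500
|H(j1.44)| = 0.58 × 5.589 × 5.714 / (2.036 × 1300 × 2200 × 2500) = 1.2721e-09
20 log₁₀(1.2721e-09) = -177.91 dB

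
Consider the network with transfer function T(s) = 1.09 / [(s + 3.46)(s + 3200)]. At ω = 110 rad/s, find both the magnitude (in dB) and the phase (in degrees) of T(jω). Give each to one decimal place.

|j110 + 3.46| = √(110² + 3.46²) = 110.1
|j110 + 3200| = √(110² + 3200²) = 3202
|T(j110)| = 1.09 / (110.1 × 3202) = 3.0932e-06
20 log₁₀(3.0932e-06) = -110.19 dB
∠(j110 + 3.46) = arctan(110/3.46) = 88.20°
∠(j110 + 3200) = arctan(110/3200) = 1.97°
∠T(j110) = − (88.20° + 1.97°) = -90.17°

|T| = -110.2 dB, ∠T = -90.2 deg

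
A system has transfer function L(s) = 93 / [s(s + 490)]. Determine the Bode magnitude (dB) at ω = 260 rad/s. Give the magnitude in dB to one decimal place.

|j260 + 490| = √(260² + 490²) = 554.7
|j260| = 260
|L(j260)| = 93 / (554.7 × 260) = 0.00064483
20 log₁₀(0.00064483) = -63.81 dB

-63.8 dB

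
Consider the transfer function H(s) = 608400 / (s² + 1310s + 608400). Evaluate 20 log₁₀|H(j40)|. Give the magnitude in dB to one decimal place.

-0.0 dB

|(j40)² + 1310(j40) + 608400| = |6.068e+05 + j52400| = 6.091e+05
|H(j40)| = 608400 / 6.091e+05 = 0.99892
20 log₁₀(0.99892) = -0.01 dB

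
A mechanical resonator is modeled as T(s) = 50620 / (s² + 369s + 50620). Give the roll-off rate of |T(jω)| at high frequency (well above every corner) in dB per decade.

With 0 zeros and 2 poles, the high-frequency asymptotic slope is 20 × (0 − 2) = -40 dB/decade.

-40 dB/decade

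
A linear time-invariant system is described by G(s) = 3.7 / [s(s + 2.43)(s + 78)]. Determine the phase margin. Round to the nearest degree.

Gain crossover: |G(jω)| = 1 at ω ≈ 0.0195 rad/s.
∠G(j0.0195) = −90° − arctan(0.0195/2.43) − arctan(0.0195/78) ≈ -90.47°
PM = 180° + (-90.47°) = 89.53°

90°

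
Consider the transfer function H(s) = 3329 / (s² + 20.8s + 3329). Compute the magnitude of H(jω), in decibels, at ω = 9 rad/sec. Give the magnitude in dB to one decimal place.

0.2 dB

|(j9)² + 20.8(j9) + 3329| = |3248 + j187.2| = 3253
|H(j9)| = 3329 / 3253 = 1.0232
20 log₁₀(1.0232) = 0.20 dB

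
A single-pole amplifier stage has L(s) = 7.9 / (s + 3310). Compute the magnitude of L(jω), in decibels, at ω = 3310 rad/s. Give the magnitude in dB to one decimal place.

|j3310 + 3310| = √(3310² + 3310²) = 4681
|L(j3310)| = 7.9 / 4681 = 0.0016877
20 log₁₀(0.0016877) = -55.45 dB

-55.5 dB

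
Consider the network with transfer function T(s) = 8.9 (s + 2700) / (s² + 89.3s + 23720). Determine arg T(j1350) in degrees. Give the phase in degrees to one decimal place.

-149.6 deg

∠(j1350 + 2700) = arctan(1350/2700) = 26.57°
∠[(j1350)² + 89.3(j1350) + 23720] = ∠[-1.7988e+06 + j1.2056e+05] = 176.17°
∠T(j1350) = 26.57° − 176.17° = -149.60°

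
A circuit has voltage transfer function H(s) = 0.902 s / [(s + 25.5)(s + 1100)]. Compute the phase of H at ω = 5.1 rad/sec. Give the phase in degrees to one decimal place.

∠(j5.1) = 90.00°
∠(j5.1 + 25.5) = arctan(5.1/25.5) = 11.31°
∠(j5.1 + 1100) = arctan(5.1/1100) = 0.27°
∠H(j5.1) = 90.00° − (11.31° + 0.27°) = 78.42°

78.4 deg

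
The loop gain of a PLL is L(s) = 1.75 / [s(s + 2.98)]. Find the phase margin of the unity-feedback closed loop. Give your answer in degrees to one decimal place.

Gain crossover: |L(jω)| = 1 at ω ≈ 0.577 rad/s.
∠L(j0.577) = −90° − arctan(0.577/2.98) ≈ -100.95°
PM = 180° + (-100.95°) = 79.05°

79.0°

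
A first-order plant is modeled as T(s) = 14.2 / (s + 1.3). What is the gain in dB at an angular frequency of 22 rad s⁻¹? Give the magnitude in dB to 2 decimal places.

-3.82 dB

|j22 + 1.3| = √(22² + 1.3²) = 22.04
|T(j22)| = 14.2 / 22.04 = 0.64433
20 log₁₀(0.64433) = -3.818 dB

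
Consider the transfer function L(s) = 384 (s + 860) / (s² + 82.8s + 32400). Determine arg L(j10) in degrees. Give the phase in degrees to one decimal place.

∠(j10 + 860) = arctan(10/860) = 0.67°
∠[(j10)² + 82.8(j10) + 32400] = ∠[32300 + j828] = 1.47°
∠L(j10) = 0.67° − 1.47° = -0.80°

-0.8°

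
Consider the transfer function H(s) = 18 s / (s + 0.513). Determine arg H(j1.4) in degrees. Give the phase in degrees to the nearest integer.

∠(j1.4) = 90.00°
∠(j1.4 + 0.513) = arctan(1.4/0.513) = 69.88°
∠H(j1.4) = 90.00° − 69.88° = 20.12°

20°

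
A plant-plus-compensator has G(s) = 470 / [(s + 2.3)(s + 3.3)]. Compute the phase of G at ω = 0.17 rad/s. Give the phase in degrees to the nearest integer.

-7°

∠(j0.17 + 2.3) = arctan(0.17/2.3) = 4.23°
∠(j0.17 + 3.3) = arctan(0.17/3.3) = 2.95°
∠G(j0.17) = − (4.23° + 2.95°) = -7.18°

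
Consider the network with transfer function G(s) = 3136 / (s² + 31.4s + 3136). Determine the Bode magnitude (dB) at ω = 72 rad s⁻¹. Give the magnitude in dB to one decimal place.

0.2 dB

|(j72)² + 31.4(j72) + 3136| = |-2048 + j2260.8| = 3050
|G(j72)| = 3136 / 3050 = 1.028
20 log₁₀(1.028) = 0.24 dB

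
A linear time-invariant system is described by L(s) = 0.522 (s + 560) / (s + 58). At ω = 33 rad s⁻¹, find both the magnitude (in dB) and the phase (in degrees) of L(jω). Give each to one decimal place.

|j33 + 560| = √(33² + 560²) = 561
|j33 + 58| = √(33² + 58²) = 66.73
|L(j33)| = 0.522 × 561 / 66.73 = 4.3882
20 log₁₀(4.3882) = 12.85 dB
∠(j33 + 560) = arctan(33/560) = 3.37°
∠(j33 + 58) = arctan(33/58) = 29.64°
∠L(j33) = 3.37° − 29.64° = -26.27°

|L| = 12.8 dB, ∠L = -26.3 deg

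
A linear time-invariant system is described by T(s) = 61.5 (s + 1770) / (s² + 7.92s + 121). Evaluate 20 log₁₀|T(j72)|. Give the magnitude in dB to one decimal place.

|j72 + 1770| = √(72² + 1770²) = 1771
|(j72)² + 7.92(j72) + 121| = |-5063 + j570.24| = 5095
|T(j72)| = 61.5 × 1771 / 5095 = 21.383
20 log₁₀(21.383) = 26.60 dB

26.6 dB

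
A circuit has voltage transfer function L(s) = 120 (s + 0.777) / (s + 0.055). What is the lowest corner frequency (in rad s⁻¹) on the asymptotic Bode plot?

Break frequencies occur at each pole and zero magnitude: 0.055 rad s⁻¹, 0.777 rad s⁻¹.
The lowest is 0.055 rad s⁻¹.

0.055 rad s⁻¹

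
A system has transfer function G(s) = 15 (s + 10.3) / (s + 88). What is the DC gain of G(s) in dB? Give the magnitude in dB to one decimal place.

G(0) = 15 × 10.3 / 88 = 1.7557
20 log₁₀(1.7557) = 4.89 dB

4.9 dB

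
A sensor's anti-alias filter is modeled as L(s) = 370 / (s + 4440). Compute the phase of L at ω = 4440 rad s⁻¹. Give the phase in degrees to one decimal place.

∠(j4440 + 4440) = arctan(4440/4440) = 45.00°
∠L(j4440) = −45.00° = -45.00°

-45.0°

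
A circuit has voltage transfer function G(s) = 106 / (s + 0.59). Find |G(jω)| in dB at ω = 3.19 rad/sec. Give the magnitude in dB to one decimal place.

30.3 dB

|j3.19 + 0.59| = √(3.19² + 0.59²) = 3.244
|G(j3.19)| = 106 / 3.244 = 32.675
20 log₁₀(32.675) = 30.28 dB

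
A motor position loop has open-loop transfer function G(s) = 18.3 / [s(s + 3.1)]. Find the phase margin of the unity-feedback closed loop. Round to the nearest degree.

40°

Gain crossover: |G(jω)| = 1 at ω ≈ 3.76 rad/s.
∠G(j3.76) = −90° − arctan(3.76/3.1) ≈ -140.47°
PM = 180° + (-140.47°) = 39.53°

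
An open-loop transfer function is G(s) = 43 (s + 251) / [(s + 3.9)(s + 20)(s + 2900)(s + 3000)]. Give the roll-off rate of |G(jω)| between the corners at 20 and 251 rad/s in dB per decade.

-40 dB/decade

In this band the factors already past their corner are: pole at 3.9, pole at 20; net slope = -40 dB/decade.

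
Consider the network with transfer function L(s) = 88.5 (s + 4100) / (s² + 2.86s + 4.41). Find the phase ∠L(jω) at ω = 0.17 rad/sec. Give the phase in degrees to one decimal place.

∠(j0.17 + 4100) = arctan(0.17/4100) = 0.00°
∠[(j0.17)² + 2.86(j0.17) + 4.41] = ∠[4.3811 + j0.4862] = 6.33°
∠L(j0.17) = 0.00° − 6.33° = -6.33°

-6.3°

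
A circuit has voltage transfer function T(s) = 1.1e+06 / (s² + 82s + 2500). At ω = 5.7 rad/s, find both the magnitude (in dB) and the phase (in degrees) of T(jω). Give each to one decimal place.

|(j5.7)² + 82(j5.7) + 2500| = |2467.5 + j467.4| = 2511
|T(j5.7)| = 1.1e+06 / 2511 = 438
20 log₁₀(438) = 52.83 dB
∠[(j5.7)² + 82(j5.7) + 2500] = ∠[2467.5 + j467.4] = 10.73°
∠T(j5.7) = −10.73° = -10.73°

|T| = 52.8 dB, ∠T = -10.7 deg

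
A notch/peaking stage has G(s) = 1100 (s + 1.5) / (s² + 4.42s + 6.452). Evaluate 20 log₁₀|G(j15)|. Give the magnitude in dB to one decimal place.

|j15 + 1.5| = √(15² + 1.5²) = 15.07
|(j15)² + 4.42(j15) + 6.452| = |-218.55 + j66.3| = 228.4
|G(j15)| = 1100 × 15.07 / 228.4 = 72.607
20 log₁₀(72.607) = 37.22 dB

37.2 dB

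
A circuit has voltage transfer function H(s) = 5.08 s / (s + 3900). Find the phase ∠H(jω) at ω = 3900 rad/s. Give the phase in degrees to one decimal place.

∠(j3900) = 90.00°
∠(j3900 + 3900) = arctan(3900/3900) = 45.00°
∠H(j3900) = 90.00° − 45.00° = 45.00°

45.0 deg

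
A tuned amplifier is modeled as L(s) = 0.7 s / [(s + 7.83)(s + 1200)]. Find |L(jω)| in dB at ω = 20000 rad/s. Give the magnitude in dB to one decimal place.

-89.1 dB

|j20000| = 2e+04
|j20000 + 7.83| = √(20000² + 7.83²) = 2e+04
|j20000 + 1200| = √(20000² + 1200²) = 2.004e+04
|L(j20000)| = 0.7 × 2e+04 / (2e+04 × 2.004e+04) = 3.4937e-05
20 log₁₀(3.4937e-05) = -89.13 dB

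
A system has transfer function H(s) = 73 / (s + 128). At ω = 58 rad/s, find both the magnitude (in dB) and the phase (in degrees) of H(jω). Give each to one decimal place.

|j58 + 128| = √(58² + 128²) = 140.5
|H(j58)| = 73 / 140.5 = 0.51947
20 log₁₀(0.51947) = -5.69 dB
∠(j58 + 128) = arctan(58/128) = 24.38°
∠H(j58) = −24.38° = -24.38°

|H| = -5.7 dB, ∠H = -24.4 deg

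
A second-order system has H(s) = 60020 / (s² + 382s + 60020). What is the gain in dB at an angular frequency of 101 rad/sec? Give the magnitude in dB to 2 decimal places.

|(j101)² + 382(j101) + 60020| = |49819 + j38582| = 6.301e+04
|H(j101)| = 60020 / 6.301e+04 = 0.95252
20 log₁₀(0.95252) = -0.423 dB

-0.42 dB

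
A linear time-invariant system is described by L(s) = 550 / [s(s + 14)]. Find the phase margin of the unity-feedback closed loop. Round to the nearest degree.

33°

Gain crossover: |L(jω)| = 1 at ω ≈ 21.5 rad s⁻¹.
∠L(j21.5) = −90° − arctan(21.5/14) ≈ -146.88°
PM = 180° + (-146.88°) = 33.12°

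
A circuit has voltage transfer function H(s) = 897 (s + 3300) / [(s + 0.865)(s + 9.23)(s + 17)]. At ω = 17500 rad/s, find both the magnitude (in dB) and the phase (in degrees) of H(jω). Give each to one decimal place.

|H| = -110.5 dB, ∠H = -190.6°

|j17500 + 3300| = √(17500² + 3300²) = 1.781e+04
|j17500 + 0.865| = √(17500² + 0.865²) = 1.75e+04
|j17500 + 9.23| = √(17500² + 9.23²) = 1.75e+04
|j17500 + 17| = √(17500² + 17²) = 1.75e+04
|H(j17500)| = 897 × 1.781e+04 / (1.75e+04 × 1.75e+04 × 1.75e+04) = 2.9806e-06
20 log₁₀(2.9806e-06) = -110.51 dB
∠(j17500 + 3300) = arctan(17500/3300) = 79.32°
∠(j17500 + 0.865) = arctan(17500/0.865) = 90.00°
∠(j17500 + 9.23) = arctan(17500/9.23) = 89.97°
∠(j17500 + 17) = arctan(17500/17) = 89.94°
∠H(j17500) = 79.32° − (90.00° + 89.97° + 89.94°) = -190.59°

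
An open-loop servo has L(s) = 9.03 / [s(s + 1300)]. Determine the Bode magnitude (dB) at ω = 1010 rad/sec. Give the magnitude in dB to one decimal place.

|j1010 + 1300| = √(1010² + 1300²) = 1646
|j1010| = 1010
|L(j1010)| = 9.03 / (1646 × 1010) = 5.4309e-06
20 log₁₀(5.4309e-06) = -105.30 dB

-105.3 dB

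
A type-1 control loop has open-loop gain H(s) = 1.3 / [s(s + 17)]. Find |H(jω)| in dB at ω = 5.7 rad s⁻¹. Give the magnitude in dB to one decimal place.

|j5.7 + 17| = √(5.7² + 17²) = 17.93
|j5.7| = 5.7
|H(j5.7)| = 1.3 / (17.93 × 5.7) = 0.01272
20 log₁₀(0.01272) = -37.91 dB

-37.9 dB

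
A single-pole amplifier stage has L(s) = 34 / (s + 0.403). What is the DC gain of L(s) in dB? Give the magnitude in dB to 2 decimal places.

38.52 dB

L(0) = 34 / 0.403 = 84.367
20 log₁₀(84.367) = 38.523 dB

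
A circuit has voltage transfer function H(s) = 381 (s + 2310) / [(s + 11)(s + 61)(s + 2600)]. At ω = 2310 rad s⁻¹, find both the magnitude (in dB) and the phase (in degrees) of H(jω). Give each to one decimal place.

|H| = -83.5 dB, ∠H = -174.8°

|j2310 + 2310| = √(2310² + 2310²) = 3267
|j2310 + 11| = √(2310² + 11²) = 2310
|j2310 + 61| = √(2310² + 61²) = 2311
|j2310 + 2600| = √(2310² + 2600²) = 3478
|H(j2310)| = 381 × 3267 / (2310 × 2311 × 3478) = 6.7042e-05
20 log₁₀(6.7042e-05) = -83.47 dB
∠(j2310 + 2310) = arctan(2310/2310) = 45.00°
∠(j2310 + 11) = arctan(2310/11) = 89.73°
∠(j2310 + 61) = arctan(2310/61) = 88.49°
∠(j2310 + 2600) = arctan(2310/2600) = 41.62°
∠H(j2310) = 45.00° − (89.73° + 88.49° + 41.62°) = -174.83°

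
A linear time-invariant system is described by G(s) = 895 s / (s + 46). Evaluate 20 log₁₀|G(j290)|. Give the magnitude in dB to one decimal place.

58.9 dB

|j290| = 290
|j290 + 46| = √(290² + 46²) = 293.6
|G(j290)| = 895 × 290 / 293.6 = 883.95
20 log₁₀(883.95) = 58.93 dB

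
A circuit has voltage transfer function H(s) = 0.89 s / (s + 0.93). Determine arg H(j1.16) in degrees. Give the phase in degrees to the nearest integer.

39 deg

∠(j1.16) = 90.00°
∠(j1.16 + 0.93) = arctan(1.16/0.93) = 51.28°
∠H(j1.16) = 90.00° − 51.28° = 38.72°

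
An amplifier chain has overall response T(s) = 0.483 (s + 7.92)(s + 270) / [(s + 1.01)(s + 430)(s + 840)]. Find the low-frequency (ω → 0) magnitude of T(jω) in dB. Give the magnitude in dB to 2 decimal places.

-50.96 dB

T(0) = 0.483 × 7.92 × 270 / (1.01 × 430 × 840) = 0.0028312
20 log₁₀(0.0028312) = -50.961 dB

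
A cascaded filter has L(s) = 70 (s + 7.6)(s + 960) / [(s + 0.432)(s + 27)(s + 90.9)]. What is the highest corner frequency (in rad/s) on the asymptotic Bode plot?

960 rad/s

Break frequencies occur at each pole and zero magnitude: 0.432 rad/s, 7.6 rad/s, 27 rad/s, 90.9 rad/s, 960 rad/s.
The highest is 960 rad/s.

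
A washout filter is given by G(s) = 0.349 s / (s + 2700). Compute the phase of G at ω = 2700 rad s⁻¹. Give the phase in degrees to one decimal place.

∠(j2700) = 90.00°
∠(j2700 + 2700) = arctan(2700/2700) = 45.00°
∠G(j2700) = 90.00° − 45.00° = 45.00°

45.0°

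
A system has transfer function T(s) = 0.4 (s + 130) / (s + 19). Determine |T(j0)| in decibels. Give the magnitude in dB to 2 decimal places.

8.74 dB

T(0) = 0.4 × 130 / 19 = 2.7368
20 log₁₀(2.7368) = 8.745 dB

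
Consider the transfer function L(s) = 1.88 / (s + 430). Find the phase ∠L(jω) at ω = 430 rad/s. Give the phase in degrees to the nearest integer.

∠(j430 + 430) = arctan(430/430) = 45.00°
∠L(j430) = −45.00° = -45.00°

-45°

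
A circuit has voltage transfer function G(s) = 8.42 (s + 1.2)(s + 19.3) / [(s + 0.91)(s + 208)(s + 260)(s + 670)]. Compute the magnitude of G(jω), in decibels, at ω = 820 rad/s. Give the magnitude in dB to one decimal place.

|j820 + 1.2| = √(820² + 1.2²) = 820
|j820 + 19.3| = √(820² + 19.3²) = 820.2
|j820 + 0.91| = √(820² + 0.91²) = 820
|j820 + 208| = √(820² + 208²) = 846
|j820 + 260| = √(820² + 260²) = 860.2
|j820 + 670| = √(820² + 670²) = 1059
|G(j820)| = 8.42 × 820 × 820.2 / (820 × 846 × 860.2 × 1059) = 8.9622e-06
20 log₁₀(8.9622e-06) = -100.95 dB

-101.0 dB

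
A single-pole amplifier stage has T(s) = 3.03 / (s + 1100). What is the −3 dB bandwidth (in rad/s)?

For a single-pole low-pass, the −3 dB point is at the pole: ω = 1100 rad/s.

1100 rad/s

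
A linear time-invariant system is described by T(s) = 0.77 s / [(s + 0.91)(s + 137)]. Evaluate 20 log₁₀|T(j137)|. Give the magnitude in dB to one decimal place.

-48.0 dB

|j137| = 137
|j137 + 0.91| = √(137² + 0.91²) = 137
|j137 + 137| = √(137² + 137²) = 193.7
|T(j137)| = 0.77 × 137 / (137 × 193.7) = 0.0039742
20 log₁₀(0.0039742) = -48.02 dB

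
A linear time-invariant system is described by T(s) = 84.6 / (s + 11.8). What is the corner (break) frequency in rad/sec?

The single real pole at s = −11.8 gives a corner at ω = 11.8 rad/sec.

11.8 rad/sec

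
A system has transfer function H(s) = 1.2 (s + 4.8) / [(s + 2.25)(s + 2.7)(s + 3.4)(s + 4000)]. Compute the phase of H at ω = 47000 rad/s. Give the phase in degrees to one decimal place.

-265.1°

∠(j47000 + 4.8) = arctan(47000/4.8) = 89.99°
∠(j47000 + 2.25) = arctan(47000/2.25) = 90.00°
∠(j47000 + 2.7) = arctan(47000/2.7) = 90.00°
∠(j47000 + 3.4) = arctan(47000/3.4) = 90.00°
∠(j47000 + 4000) = arctan(47000/4000) = 85.14°
∠H(j47000) = 89.99° − (90.00° + 90.00° + 90.00° + 85.14°) = -265.13°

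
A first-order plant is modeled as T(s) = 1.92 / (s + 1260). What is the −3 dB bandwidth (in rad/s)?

1260 rad/s

For a single-pole low-pass, the −3 dB point is at the pole: ω = 1260 rad/s.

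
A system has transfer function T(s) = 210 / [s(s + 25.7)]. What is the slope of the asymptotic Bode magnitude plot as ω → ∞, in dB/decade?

With 0 zeros and 2 poles, the high-frequency asymptotic slope is 20 × (0 − 2) = -40 dB/decade.

-40 dB/decade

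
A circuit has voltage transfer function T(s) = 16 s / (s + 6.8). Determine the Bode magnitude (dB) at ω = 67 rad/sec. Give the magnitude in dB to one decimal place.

24.0 dB

|j67| = 67
|j67 + 6.8| = √(67² + 6.8²) = 67.34
|T(j67)| = 16 × 67 / 67.34 = 15.918
20 log₁₀(15.918) = 24.04 dB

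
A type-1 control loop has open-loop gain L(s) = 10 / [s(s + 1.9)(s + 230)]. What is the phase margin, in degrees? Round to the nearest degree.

89°

Gain crossover: |L(jω)| = 1 at ω ≈ 0.0229 rad/s.
∠L(j0.0229) = −90° − arctan(0.0229/1.9) − arctan(0.0229/230) ≈ -90.70°
PM = 180° + (-90.70°) = 89.30°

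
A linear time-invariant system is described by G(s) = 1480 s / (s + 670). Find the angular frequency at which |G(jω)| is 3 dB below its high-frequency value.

For a single-pole high-pass, the −3 dB point is at the pole: ω = 670 rad/sec.

670 rad/sec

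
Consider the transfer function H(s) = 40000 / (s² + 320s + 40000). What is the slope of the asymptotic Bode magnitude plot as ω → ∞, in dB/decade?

-40 dB/decade

With 0 zeros and 2 poles, the high-frequency asymptotic slope is 20 × (0 − 2) = -40 dB/decade.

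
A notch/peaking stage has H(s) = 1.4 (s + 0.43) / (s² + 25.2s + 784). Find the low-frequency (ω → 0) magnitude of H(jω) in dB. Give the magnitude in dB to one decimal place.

H(0) = 1.4 × 0.43 / 784 = 0.00076786
20 log₁₀(0.00076786) = -62.29 dB

-62.3 dB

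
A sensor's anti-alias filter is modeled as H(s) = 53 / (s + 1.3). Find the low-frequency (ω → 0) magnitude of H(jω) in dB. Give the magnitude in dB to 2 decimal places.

32.21 dB

H(0) = 53 / 1.3 = 40.769
20 log₁₀(40.769) = 32.207 dB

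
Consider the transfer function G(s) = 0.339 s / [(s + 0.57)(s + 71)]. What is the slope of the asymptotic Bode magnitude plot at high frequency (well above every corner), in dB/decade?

-20 dB/decade

With 1 zero and 2 poles, the high-frequency asymptotic slope is 20 × (1 − 2) = -20 dB/decade.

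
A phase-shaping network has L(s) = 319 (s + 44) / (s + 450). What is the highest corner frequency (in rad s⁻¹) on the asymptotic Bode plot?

Break frequencies occur at each pole and zero magnitude: 44 rad s⁻¹, 450 rad s⁻¹.
The highest is 450 rad s⁻¹.

450 rad s⁻¹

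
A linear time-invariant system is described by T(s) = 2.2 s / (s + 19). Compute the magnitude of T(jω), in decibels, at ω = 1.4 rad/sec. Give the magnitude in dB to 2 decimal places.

-15.83 dB

|j1.4| = 1.4
|j1.4 + 19| = √(1.4² + 19²) = 19.05
|T(j1.4)| = 2.2 × 1.4 / 19.05 = 0.16167
20 log₁₀(0.16167) = -15.828 dB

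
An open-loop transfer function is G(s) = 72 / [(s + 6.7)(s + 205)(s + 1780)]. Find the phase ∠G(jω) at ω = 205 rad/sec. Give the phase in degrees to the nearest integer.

-140°

∠(j205 + 6.7) = arctan(205/6.7) = 88.13°
∠(j205 + 205) = arctan(205/205) = 45.00°
∠(j205 + 1780) = arctan(205/1780) = 6.57°
∠G(j205) = − (88.13° + 45.00° + 6.57°) = -139.70°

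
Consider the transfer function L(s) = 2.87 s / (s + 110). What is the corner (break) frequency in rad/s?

The single real pole at s = −110 gives a corner at ω = 110 rad/s.

110 rad/s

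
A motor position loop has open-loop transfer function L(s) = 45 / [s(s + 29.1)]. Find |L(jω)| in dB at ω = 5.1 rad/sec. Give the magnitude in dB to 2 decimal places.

-10.50 dB

|j5.1 + 29.1| = √(5.1² + 29.1²) = 29.54
|j5.1| = 5.1
|L(j5.1)| = 45 / (29.54 × 5.1) = 0.29866
20 log₁₀(0.29866) = -10.496 dB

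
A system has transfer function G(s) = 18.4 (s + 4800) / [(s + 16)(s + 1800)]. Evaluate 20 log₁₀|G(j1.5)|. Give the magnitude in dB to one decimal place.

9.7 dB

|j1.5 + 4800| = √(1.5² + 4800²) = 4800
|j1.5 + 16| = √(1.5² + 16²) = 16.07
|j1.5 + 1800| = √(1.5² + 1800²) = 1800
|G(j1.5)| = 18.4 × 4800 / (16.07 × 1800) = 3.0533
20 log₁₀(3.0533) = 9.70 dB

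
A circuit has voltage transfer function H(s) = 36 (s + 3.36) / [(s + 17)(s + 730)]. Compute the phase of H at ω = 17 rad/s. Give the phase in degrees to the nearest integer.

32°

∠(j17 + 3.36) = arctan(17/3.36) = 78.82°
∠(j17 + 17) = arctan(17/17) = 45.00°
∠(j17 + 730) = arctan(17/730) = 1.33°
∠H(j17) = 78.82° − (45.00° + 1.33°) = 32.49°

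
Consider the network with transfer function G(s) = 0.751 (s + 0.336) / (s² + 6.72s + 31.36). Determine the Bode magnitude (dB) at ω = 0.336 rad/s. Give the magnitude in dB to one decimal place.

|j0.336 + 0.336| = √(0.336² + 0.336²) = 0.4752
|(j0.336)² + 6.72(j0.336) + 31.36| = |31.247 + j2.2579| = 31.33
|G(j0.336)| = 0.751 × 0.4752 / 31.33 = 0.011391
20 log₁₀(0.011391) = -38.87 dB

-38.9 dB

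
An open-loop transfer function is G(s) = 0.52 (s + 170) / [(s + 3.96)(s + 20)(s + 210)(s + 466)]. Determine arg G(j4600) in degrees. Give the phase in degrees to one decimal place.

-263.4°

∠(j4600 + 170) = arctan(4600/170) = 87.88°
∠(j4600 + 3.96) = arctan(4600/3.96) = 89.95°
∠(j4600 + 20) = arctan(4600/20) = 89.75°
∠(j4600 + 210) = arctan(4600/210) = 87.39°
∠(j4600 + 466) = arctan(4600/466) = 84.22°
∠G(j4600) = 87.88° − (89.95° + 89.75° + 87.39° + 84.22°) = -263.42°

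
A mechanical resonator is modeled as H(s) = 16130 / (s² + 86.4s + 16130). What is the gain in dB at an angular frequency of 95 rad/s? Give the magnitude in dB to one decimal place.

|(j95)² + 86.4(j95) + 16130| = |7105 + j8208| = 1.086e+04
|H(j95)| = 16130 / 1.086e+04 = 1.4858
20 log₁₀(1.4858) = 3.44 dB

3.4 dB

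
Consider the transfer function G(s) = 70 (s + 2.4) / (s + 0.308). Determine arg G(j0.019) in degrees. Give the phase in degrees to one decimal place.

∠(j0.019 + 2.4) = arctan(0.019/2.4) = 0.45°
∠(j0.019 + 0.308) = arctan(0.019/0.308) = 3.53°
∠G(j0.019) = 0.45° − 3.53° = -3.08°

-3.1°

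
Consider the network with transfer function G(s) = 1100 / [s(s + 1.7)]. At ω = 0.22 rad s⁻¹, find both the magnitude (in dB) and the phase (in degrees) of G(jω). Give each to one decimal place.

|G| = 69.3 dB, ∠G = -97.4°

|j0.22 + 1.7| = √(0.22² + 1.7²) = 1.714
|j0.22| = 0.22
|G(j0.22)| = 1100 / (1.714 × 0.22) = 2916.9
20 log₁₀(2916.9) = 69.30 dB
∠(j0.22 + 1.7) = arctan(0.22/1.7) = 7.37°
∠(j0.22) = 90.00°
∠G(j0.22) = − (7.37° + 90.00°) = -97.37°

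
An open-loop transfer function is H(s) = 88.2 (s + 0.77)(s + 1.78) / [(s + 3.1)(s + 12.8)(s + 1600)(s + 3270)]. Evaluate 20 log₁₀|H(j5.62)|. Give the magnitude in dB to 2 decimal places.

-104.04 dB

|j5.62 + 0.77| = √(5.62² + 0.77²) = 5.673
|j5.62 + 1.78| = √(5.62² + 1.78²) = 5.895
|j5.62 + 3.1| = √(5.62² + 3.1²) = 6.418
|j5.62 + 12.8| = √(5.62² + 12.8²) = 13.98
|j5.62 + 1600| = √(5.62² + 1600²) = 1600
|j5.62 + 3270| = √(5.62² + 3270²) = 3270
|H(j5.62)| = 88.2 × 5.673 × 5.895 / (6.418 × 13.98 × 1600 × 3270) = 6.2829e-06
20 log₁₀(6.2829e-06) = -104.037 dB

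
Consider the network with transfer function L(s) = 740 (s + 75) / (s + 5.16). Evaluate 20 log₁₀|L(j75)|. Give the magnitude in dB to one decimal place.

60.4 dB

|j75 + 75| = √(75² + 75²) = 106.1
|j75 + 5.16| = √(75² + 5.16²) = 75.18
|L(j75)| = 740 × 106.1 / 75.18 = 1044
20 log₁₀(1044) = 60.37 dB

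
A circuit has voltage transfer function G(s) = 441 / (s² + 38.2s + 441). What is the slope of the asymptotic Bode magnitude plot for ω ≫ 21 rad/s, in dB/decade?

With 0 zeros and 2 poles, the high-frequency asymptotic slope is 20 × (0 − 2) = -40 dB/decade.

-40 dB/decade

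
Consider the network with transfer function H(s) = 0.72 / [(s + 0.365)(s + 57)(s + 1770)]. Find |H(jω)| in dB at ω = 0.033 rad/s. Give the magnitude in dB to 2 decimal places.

|j0.033 + 0.365| = √(0.033² + 0.365²) = 0.3665
|j0.033 + 57| = √(0.033² + 57²) = 57
|j0.033 + 1770| = √(0.033² + 1770²) = 1770
|H(j0.033)| = 0.72 / (0.3665 × 57 × 1770) = 1.9473e-05
20 log₁₀(1.9473e-05) = -94.212 dB

-94.21 dB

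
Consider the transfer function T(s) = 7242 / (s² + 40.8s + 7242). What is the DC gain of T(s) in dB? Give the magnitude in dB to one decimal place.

0.0 dB

T(0) = 7242 / 7242 = 1
20 log₁₀(1) = 0.00 dB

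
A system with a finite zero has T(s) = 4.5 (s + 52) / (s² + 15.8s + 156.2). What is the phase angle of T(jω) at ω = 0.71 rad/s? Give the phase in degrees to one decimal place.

-3.3°

∠(j0.71 + 52) = arctan(0.71/52) = 0.78°
∠[(j0.71)² + 15.8(j0.71) + 156.2] = ∠[155.7 + j11.218] = 4.12°
∠T(j0.71) = 0.78° − 4.12° = -3.34°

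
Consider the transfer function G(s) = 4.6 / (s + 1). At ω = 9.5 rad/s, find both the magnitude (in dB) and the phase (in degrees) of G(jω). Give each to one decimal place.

|j9.5 + 1| = √(9.5² + 1²) = 9.552
|G(j9.5)| = 4.6 / 9.552 = 0.48155
20 log₁₀(0.48155) = -6.35 dB
∠(j9.5 + 1) = arctan(9.5/1) = 83.99°
∠G(j9.5) = −83.99° = -83.99°

|G| = -6.3 dB, ∠G = -84.0°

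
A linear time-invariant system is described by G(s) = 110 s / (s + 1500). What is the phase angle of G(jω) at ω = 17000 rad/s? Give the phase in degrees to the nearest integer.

∠(j17000) = 90.00°
∠(j17000 + 1500) = arctan(17000/1500) = 84.96°
∠G(j17000) = 90.00° − 84.96° = 5.04°

5 deg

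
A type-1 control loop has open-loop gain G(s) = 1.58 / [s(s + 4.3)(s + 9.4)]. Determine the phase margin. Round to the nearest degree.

89 deg

Gain crossover: |G(jω)| = 1 at ω ≈ 0.0391 rad/sec.
∠G(j0.0391) = −90° − arctan(0.0391/4.3) − arctan(0.0391/9.4) ≈ -90.76°
PM = 180° + (-90.76°) = 89.24°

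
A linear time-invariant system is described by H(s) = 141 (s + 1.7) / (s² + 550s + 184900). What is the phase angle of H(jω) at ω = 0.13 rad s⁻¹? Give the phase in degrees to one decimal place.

4.4°

∠(j0.13 + 1.7) = arctan(0.13/1.7) = 4.37°
∠[(j0.13)² + 550(j0.13) + 184900] = ∠[1.849e+05 + j71.5] = 0.02°
∠H(j0.13) = 4.37° − 0.02° = 4.35°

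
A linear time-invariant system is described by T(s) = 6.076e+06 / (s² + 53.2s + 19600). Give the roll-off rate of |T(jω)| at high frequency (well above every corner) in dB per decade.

With 0 zeros and 2 poles, the high-frequency asymptotic slope is 20 × (0 − 2) = -40 dB/decade.

-40 dB/decade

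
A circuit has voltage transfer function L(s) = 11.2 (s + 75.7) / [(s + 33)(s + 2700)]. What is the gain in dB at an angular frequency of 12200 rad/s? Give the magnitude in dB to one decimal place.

-61.0 dB

|j12200 + 75.7| = √(12200² + 75.7²) = 1.22e+04
|j12200 + 33| = √(12200² + 33²) = 1.22e+04
|j12200 + 2700| = √(12200² + 2700²) = 1.25e+04
|L(j12200)| = 11.2 × 1.22e+04 / (1.22e+04 × 1.25e+04) = 0.00089636
20 log₁₀(0.00089636) = -60.95 dB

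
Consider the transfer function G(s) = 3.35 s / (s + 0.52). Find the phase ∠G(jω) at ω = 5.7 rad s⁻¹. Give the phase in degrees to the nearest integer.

5°

∠(j5.7) = 90.00°
∠(j5.7 + 0.52) = arctan(5.7/0.52) = 84.79°
∠G(j5.7) = 90.00° − 84.79° = 5.21°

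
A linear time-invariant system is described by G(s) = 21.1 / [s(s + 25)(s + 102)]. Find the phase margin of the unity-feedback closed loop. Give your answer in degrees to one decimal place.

90.0°

Gain crossover: |G(jω)| = 1 at ω ≈ 0.00827 rad/s.
∠G(j0.00827) = −90° − arctan(0.00827/25) − arctan(0.00827/102) ≈ -90.02°
PM = 180° + (-90.02°) = 89.98°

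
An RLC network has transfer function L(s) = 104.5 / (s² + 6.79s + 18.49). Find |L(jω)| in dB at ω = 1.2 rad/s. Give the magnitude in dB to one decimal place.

14.9 dB

|(j1.2)² + 6.79(j1.2) + 18.49| = |17.05 + j8.148| = 18.9
|L(j1.2)| = 104.5 / 18.9 = 5.53
20 log₁₀(5.53) = 14.85 dB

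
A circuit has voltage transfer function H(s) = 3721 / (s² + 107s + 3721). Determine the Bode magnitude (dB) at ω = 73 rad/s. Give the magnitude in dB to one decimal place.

|(j73)² + 107(j73) + 3721| = |-1608 + j7811| = 7975
|H(j73)| = 3721 / 7975 = 0.46659
20 log₁₀(0.46659) = -6.62 dB

-6.6 dB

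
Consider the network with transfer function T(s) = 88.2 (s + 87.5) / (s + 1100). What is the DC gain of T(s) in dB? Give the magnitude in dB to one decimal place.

T(0) = 88.2 × 87.5 / 1100 = 7.0159
20 log₁₀(7.0159) = 16.92 dB

16.9 dB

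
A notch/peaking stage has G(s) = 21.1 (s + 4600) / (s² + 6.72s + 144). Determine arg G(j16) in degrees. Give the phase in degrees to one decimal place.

-136.0°

∠(j16 + 4600) = arctan(16/4600) = 0.20°
∠[(j16)² + 6.72(j16) + 144] = ∠[-112 + j107.52] = 136.17°
∠G(j16) = 0.20° − 136.17° = -135.97°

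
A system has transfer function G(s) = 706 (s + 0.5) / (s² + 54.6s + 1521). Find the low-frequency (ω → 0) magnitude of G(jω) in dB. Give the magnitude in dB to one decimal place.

G(0) = 706 × 0.5 / 1521 = 0.23208
20 log₁₀(0.23208) = -12.69 dB

-12.7 dB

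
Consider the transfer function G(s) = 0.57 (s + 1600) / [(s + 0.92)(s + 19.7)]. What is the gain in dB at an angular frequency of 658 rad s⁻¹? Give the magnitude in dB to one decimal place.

|j658 + 1600| = √(658² + 1600²) = 1730
|j658 + 0.92| = √(658² + 0.92²) = 658
|j658 + 19.7| = √(658² + 19.7²) = 658.3
|G(j658)| = 0.57 × 1730 / (658 × 658.3) = 0.0022766
20 log₁₀(0.0022766) = -52.85 dB

-52.9 dB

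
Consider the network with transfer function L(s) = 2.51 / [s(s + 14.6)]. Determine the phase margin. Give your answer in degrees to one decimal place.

Gain crossover: |L(jω)| = 1 at ω ≈ 0.172 rad s⁻¹.
∠L(j0.172) = −90° − arctan(0.172/14.6) ≈ -90.67°
PM = 180° + (-90.67°) = 89.33°

89.3°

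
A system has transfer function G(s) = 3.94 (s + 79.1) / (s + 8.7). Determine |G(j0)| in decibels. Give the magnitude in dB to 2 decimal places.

G(0) = 3.94 × 79.1 / 8.7 = 35.822
20 log₁₀(35.822) = 31.083 dB

31.08 dB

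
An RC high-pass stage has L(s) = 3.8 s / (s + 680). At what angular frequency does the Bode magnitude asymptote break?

680 rad s⁻¹

The single real pole at s = −680 gives a corner at ω = 680 rad s⁻¹.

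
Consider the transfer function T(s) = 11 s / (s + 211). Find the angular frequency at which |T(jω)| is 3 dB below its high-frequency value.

211 rad/s

For a single-pole high-pass, the −3 dB point is at the pole: ω = 211 rad/s.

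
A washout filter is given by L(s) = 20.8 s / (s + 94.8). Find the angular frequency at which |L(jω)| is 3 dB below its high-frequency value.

94.8 rad/s

For a single-pole high-pass, the −3 dB point is at the pole: ω = 94.8 rad/s.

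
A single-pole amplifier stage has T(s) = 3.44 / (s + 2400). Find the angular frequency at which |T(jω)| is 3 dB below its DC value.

2400 rad s⁻¹

For a single-pole low-pass, the −3 dB point is at the pole: ω = 2400 rad s⁻¹.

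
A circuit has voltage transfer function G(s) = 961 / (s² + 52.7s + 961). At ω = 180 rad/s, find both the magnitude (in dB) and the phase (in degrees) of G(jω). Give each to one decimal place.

|(j180)² + 52.7(j180) + 961| = |-31439 + j9486| = 3.284e+04
|G(j180)| = 961 / 3.284e+04 = 0.029264
20 log₁₀(0.029264) = -30.67 dB
∠[(j180)² + 52.7(j180) + 961] = ∠[-31439 + j9486] = 163.21°
∠G(j180) = −163.21° = -163.21°

|G| = -30.7 dB, ∠G = -163.2°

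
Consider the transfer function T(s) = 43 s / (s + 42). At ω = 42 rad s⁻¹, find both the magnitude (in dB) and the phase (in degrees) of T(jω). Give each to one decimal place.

|T| = 29.7 dB, ∠T = 45.0 deg

|j42| = 42
|j42 + 42| = √(42² + 42²) = 59.4
|T(j42)| = 43 × 42 / 59.4 = 30.406
20 log₁₀(30.406) = 29.66 dB
∠(j42) = 90.00°
∠(j42 + 42) = arctan(42/42) = 45.00°
∠T(j42) = 90.00° − 45.00° = 45.00°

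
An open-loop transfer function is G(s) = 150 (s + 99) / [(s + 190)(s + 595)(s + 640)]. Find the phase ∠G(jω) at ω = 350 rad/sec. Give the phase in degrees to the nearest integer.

-46°

∠(j350 + 99) = arctan(350/99) = 74.21°
∠(j350 + 190) = arctan(350/190) = 61.50°
∠(j350 + 595) = arctan(350/595) = 30.47°
∠(j350 + 640) = arctan(350/640) = 28.67°
∠G(j350) = 74.21° − (61.50° + 30.47° + 28.67°) = -46.44°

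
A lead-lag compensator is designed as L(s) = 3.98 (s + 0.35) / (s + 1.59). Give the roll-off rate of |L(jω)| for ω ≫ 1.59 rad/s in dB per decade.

With 1 zero and 1 pole, the high-frequency asymptotic slope is 20 × (1 − 1) = 0 dB/decade.

0 dB/decade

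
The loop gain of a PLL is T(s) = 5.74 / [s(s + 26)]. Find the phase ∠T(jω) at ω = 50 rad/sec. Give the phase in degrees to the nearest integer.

-153°

∠(j50 + 26) = arctan(50/26) = 62.53°
∠(j50) = 90.00°
∠T(j50) = − (62.53° + 90.00°) = -152.53°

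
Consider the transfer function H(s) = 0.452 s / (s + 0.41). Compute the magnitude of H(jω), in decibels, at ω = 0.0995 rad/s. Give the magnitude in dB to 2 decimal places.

|j0.0995| = 0.0995
|j0.0995 + 0.41| = √(0.0995² + 0.41²) = 0.4219
|H(j0.0995)| = 0.452 × 0.0995 / 0.4219 = 0.1066
20 log₁₀(0.1066) = -19.445 dB

-19.44 dB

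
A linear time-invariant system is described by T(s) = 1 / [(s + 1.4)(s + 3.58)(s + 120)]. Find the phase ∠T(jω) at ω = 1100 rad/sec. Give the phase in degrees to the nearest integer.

∠(j1100 + 1.4) = arctan(1100/1.4) = 89.93°
∠(j1100 + 3.58) = arctan(1100/3.58) = 89.81°
∠(j1100 + 120) = arctan(1100/120) = 83.77°
∠T(j1100) = − (89.93° + 89.81° + 83.77°) = -263.51°

-264°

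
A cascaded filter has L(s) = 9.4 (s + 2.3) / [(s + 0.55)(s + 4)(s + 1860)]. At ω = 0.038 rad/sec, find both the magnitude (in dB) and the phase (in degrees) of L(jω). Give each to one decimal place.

|L| = -45.6 dB, ∠L = -3.6°

|j0.038 + 2.3| = √(0.038² + 2.3²) = 2.3
|j0.038 + 0.55| = √(0.038² + 0.55²) = 0.5513
|j0.038 + 4| = √(0.038² + 4²) = 4
|j0.038 + 1860| = √(0.038² + 1860²) = 1860
|L(j0.038)| = 9.4 × 2.3 / (0.5513 × 4 × 1860) = 0.0052714
20 log₁₀(0.0052714) = -45.56 dB
∠(j0.038 + 2.3) = arctan(0.038/2.3) = 0.95°
∠(j0.038 + 0.55) = arctan(0.038/0.55) = 3.95°
∠(j0.038 + 4) = arctan(0.038/4) = 0.54°
∠(j0.038 + 1860) = arctan(0.038/1860) = 0.00°
∠L(j0.038) = 0.95° − (3.95° + 0.54° + 0.00°) = -3.55°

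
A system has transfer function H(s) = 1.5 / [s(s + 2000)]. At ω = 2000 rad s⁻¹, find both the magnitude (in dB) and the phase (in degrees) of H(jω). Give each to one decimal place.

|j2000 + 2000| = √(2000² + 2000²) = 2828
|j2000| = 2000
|H(j2000)| = 1.5 / (2828 × 2000) = 2.6517e-07
20 log₁₀(2.6517e-07) = -131.53 dB
∠(j2000 + 2000) = arctan(2000/2000) = 45.00°
∠(j2000) = 90.00°
∠H(j2000) = − (45.00° + 90.00°) = -135.00°

|H| = -131.5 dB, ∠H = -135.0°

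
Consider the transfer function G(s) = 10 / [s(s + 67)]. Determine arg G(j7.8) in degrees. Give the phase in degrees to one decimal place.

-96.6 deg

∠(j7.8 + 67) = arctan(7.8/67) = 6.64°
∠(j7.8) = 90.00°
∠G(j7.8) = − (6.64° + 90.00°) = -96.64°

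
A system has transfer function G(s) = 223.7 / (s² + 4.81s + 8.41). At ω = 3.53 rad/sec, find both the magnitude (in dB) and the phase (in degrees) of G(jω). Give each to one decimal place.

|G| = 22.2 dB, ∠G = -103.4°

|(j3.53)² + 4.81(j3.53) + 8.41| = |-4.0509 + j16.979| = 17.46
|G(j3.53)| = 223.7 / 17.46 = 12.815
20 log₁₀(12.815) = 22.15 dB
∠[(j3.53)² + 4.81(j3.53) + 8.41] = ∠[-4.0509 + j16.979] = 103.42°
∠G(j3.53) = −103.42° = -103.42°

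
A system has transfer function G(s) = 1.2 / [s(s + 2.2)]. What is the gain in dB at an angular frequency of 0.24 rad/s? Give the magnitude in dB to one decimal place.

|j0.24 + 2.2| = √(0.24² + 2.2²) = 2.213
|j0.24| = 0.24
|G(j0.24)| = 1.2 / (2.213 × 0.24) = 2.2593
20 log₁₀(2.2593) = 7.08 dB

7.1 dB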